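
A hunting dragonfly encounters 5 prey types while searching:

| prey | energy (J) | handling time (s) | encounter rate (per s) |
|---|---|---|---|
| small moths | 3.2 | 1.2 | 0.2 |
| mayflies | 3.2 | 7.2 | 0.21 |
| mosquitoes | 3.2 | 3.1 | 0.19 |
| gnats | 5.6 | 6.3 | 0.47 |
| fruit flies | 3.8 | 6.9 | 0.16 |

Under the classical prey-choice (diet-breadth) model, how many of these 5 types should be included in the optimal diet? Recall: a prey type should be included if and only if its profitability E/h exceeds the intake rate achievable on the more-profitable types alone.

E/h in descending order: small moths 2.67, mosquitoes 1.03, gnats 0.889, fruit flies 0.551, mayflies 0.444 J/s. The optimal diet is the largest prefix of this list for which every included type satisfies E_i/h_i > R on the types above it.
Rate on top 1: 0.5161. mosquitoes: 1.03 > 0.5161 → include.
Rate on top 2: 0.6823. gnats: 0.889 > 0.6823 → include.
Rate on top 3: 0.81. fruit flies: 0.551 < 0.81 → exclude; stop.
Optimal diet: small moths, mosquitoes, gnats — 3 of 5 types.

3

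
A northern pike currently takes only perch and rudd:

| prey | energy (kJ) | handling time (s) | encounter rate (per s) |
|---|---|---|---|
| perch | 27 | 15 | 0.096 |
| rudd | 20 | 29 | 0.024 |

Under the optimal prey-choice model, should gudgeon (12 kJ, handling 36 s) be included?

No

Intake rate on the current diet: R = (0.096×27 + 0.024×20) / (1 + 0.096×15 + 0.024×29) = 3.072/3.136 = 0.9796 kJ/s.
Profitability of gudgeon: 12/36 = 0.3333 kJ/s.
0.3333 < 0.9796, so adding gudgeon would lower the average — exclude it.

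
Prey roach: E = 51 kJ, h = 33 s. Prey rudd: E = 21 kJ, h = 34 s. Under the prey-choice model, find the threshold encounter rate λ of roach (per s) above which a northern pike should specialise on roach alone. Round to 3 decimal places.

The zero-one rule: include rudd iff E₂/h₂ > λE₁/(1+λh₁). Equality gives the switch point.
λE₁h₂ = E₂ + λE₂h₁ ⇒ λ = E₂/(E₁h₂ − E₂h₁) = 21/(1734 − 693) = 0.02017 per s.

0.020 per s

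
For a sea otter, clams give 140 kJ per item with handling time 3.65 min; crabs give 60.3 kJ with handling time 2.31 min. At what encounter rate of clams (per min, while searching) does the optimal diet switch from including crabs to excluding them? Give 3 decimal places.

The zero-one rule: include crabs iff E₂/h₂ > λE₁/(1+λh₁). Equality gives the switch point.
λE₁h₂ = E₂ + λE₂h₁ ⇒ λ = E₂/(E₁h₂ − E₂h₁) = 60.3/(323.4 − 220.1) = 0.5837 per min.

0.584 per min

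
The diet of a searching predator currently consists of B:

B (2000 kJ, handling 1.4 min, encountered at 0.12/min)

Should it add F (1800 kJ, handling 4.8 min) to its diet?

Yes

On B alone, R = ΣλE/(1+Σλh) = 240/1.168 = 205.5 kJ/min.
F: E/h = 1800/4.8 = 375 kJ/min.
Since 375 > R, including F increases the long-run rate.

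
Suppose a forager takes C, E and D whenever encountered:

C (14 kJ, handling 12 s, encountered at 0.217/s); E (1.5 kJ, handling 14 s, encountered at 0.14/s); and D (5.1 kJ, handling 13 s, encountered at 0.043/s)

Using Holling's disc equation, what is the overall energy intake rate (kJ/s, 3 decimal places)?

R = Σλ_iE_i / (1 + Σλ_ih_i)
Numerator: 0.217×14 + 0.14×1.5 + 0.043×5.1 = 3.467
Denominator: 1 + 0.217×12 + 0.14×14 + 0.043×13 = 6.123
R = 3.467/6.123 = 0.5663 kJ/s

0.566 kJ/s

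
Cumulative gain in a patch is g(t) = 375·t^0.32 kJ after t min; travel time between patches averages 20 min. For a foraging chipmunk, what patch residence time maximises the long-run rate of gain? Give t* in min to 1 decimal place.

Maximise g(t)/(T+t): set derivative to zero → g'(t)(T+t) = g(t).
g'(t) = 0.32·375·t^-0.68. Setting 0.32·375·t^-0.68 = 375·t^0.32/(20+t) gives 0.32(20+t) = t, so 0.68·t = 0.32×20.
t* = 0.32×20/0.68 = 9.412 min.

9.4 min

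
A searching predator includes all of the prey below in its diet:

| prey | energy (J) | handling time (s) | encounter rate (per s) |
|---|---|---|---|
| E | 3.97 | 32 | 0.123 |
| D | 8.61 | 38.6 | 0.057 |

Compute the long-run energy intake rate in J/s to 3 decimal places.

R = (0.123×3.97 + 0.057×8.61) / (1 + 0.123×32 + 0.057×38.6) = 0.9791/7.136 = 0.1372 J/s.

0.137 J/s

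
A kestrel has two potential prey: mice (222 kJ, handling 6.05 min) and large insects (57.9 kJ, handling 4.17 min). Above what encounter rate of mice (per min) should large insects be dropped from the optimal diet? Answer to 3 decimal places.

At the threshold, the rate on mice alone equals the profitability of large insects: λ·222/(1 + λ·6.05) = 57.9/4.17 = 13.88.
Rearranging, λ(222 − 13.88×6.05) = 13.88, so λ = 13.88/138 = 0.1006 per min.

0.101 per min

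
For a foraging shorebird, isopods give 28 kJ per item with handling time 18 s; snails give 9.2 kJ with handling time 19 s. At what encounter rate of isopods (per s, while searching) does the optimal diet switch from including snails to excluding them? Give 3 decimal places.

Drop snails once their profitability E₂/h₂ falls below the rate achievable on isopods alone: E₂/h₂ = λE₁/(1 + λh₁).
Solve for λ: λE₁h₂ = E₂(1 + λh₁) → λ(E₁h₂ − E₂h₁) = E₂ → λ = E₂/(E₁h₂ − E₂h₁).
λ = 9.2/(28×19 − 9.2×18) = 9.2/366.4 = 0.02511 per s.

0.025 per s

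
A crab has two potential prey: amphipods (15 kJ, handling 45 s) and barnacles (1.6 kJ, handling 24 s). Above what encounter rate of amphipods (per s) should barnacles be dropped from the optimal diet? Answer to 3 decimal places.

0.006 per s

The zero-one rule: include barnacles iff E₂/h₂ > λE₁/(1+λh₁). Equality gives the switch point.
λE₁h₂ = E₂ + λE₂h₁ ⇒ λ = E₂/(E₁h₂ − E₂h₁) = 1.6/(360 − 72) = 0.005556 per s.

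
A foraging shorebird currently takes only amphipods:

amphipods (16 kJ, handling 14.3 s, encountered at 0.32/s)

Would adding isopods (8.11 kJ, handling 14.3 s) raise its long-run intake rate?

Intake rate on the current diet: R = (0.32×16) / (1 + 0.32×14.3) = 5.12/5.576 = 0.9182 kJ/s.
Profitability of isopods: 8.11/14.3 = 0.5671 kJ/s.
Since 0.5671 < R, time spent handling isopods is better spent searching.

No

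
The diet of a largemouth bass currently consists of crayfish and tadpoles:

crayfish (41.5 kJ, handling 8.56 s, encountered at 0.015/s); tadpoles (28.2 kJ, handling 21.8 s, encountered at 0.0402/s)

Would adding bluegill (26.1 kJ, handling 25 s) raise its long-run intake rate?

Yes

Current rate: (0.015×41.5 + 0.0402×28.2)/(1 + 0.015×8.56 + 0.0402×21.8) = 0.876 kJ/s.
Profitability of bluegill: 26.1/25 = 1.044 kJ/s.
Since 1.044 > R, including bluegill increases the long-run rate.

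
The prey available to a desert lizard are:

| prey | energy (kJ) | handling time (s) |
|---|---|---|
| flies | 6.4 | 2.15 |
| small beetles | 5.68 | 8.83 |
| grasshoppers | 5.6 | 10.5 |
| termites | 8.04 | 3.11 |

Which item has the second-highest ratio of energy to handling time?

termites

Profitability E/h (kJ/s): flies = 6.4/2.15 = 2.98, small beetles = 5.68/8.83 = 0.643, grasshoppers = 5.6/10.5 = 0.533, termites = 8.04/3.11 = 2.59.
Ranked: flies > termites > small beetles > grasshoppers.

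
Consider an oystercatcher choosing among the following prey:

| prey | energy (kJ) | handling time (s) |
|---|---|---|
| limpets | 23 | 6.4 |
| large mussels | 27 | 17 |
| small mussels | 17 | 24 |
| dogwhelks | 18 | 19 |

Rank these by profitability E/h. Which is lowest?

In descending order of E/h:
limpets: 23/6.4 = 3.59 kJ/s
large mussels: 27/17 = 1.59 kJ/s
dogwhelks: 18/19 = 0.947 kJ/s
small mussels: 17/24 = 0.708 kJ/s

small mussels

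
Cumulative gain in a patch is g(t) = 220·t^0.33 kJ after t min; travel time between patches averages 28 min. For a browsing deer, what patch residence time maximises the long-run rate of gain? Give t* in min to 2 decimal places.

By the marginal value theorem, leave when the instantaneous gain rate g'(t) equals the habitat-wide average g(t)/(T + t).
g'(t) = 0.33·220·t^-0.67. Setting 0.33·220·t^-0.67 = 220·t^0.33/(28+t) gives 0.33(28+t) = t, so 0.67·t = 0.33×28.
t* = 0.33×28/0.67 = 13.79 min.

13.79 min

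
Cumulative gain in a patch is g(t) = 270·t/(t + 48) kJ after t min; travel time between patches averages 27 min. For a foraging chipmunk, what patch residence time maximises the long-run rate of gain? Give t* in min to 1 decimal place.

36.0 min

Maximise g(t)/(T+t): set derivative to zero → g'(t)(T+t) = g(t).
g'(t) = 270·48/(t + 48)². Setting 270·48/(t+48)² = 270t/[(t+48)(27+t)] gives 48(27+t) = t(t+48), so t² = 48×27 = 1296.
t* = √1296 = 36 min.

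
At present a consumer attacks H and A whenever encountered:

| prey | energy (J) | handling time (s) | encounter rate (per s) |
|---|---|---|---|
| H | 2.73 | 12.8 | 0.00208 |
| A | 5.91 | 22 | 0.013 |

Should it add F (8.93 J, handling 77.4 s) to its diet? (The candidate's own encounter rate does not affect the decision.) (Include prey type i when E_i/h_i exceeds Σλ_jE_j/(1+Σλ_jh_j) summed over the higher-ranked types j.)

Yes

Current rate: (0.00208×2.73 + 0.013×5.91)/(1 + 0.00208×12.8 + 0.013×22) = 0.06286 J/s.
F: E/h = 8.93/77.4 = 0.1154 J/s.
Since 0.1154 > R, including F increases the long-run rate.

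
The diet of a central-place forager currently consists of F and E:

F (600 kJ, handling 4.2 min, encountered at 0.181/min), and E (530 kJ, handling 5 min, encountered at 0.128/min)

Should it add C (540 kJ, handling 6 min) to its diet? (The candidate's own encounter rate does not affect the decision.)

Yes

Current rate: (0.181×600 + 0.128×530)/(1 + 0.181×4.2 + 0.128×5) = 73.51 kJ/min.
Profitability of C: 540/6 = 90 kJ/min.
90 > 73.51, so adding C raises the average — include it.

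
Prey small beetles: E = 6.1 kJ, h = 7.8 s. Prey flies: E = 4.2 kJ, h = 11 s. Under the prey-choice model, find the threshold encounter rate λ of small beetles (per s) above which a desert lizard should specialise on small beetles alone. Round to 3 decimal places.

At the threshold, the rate on small beetles alone equals the profitability of flies: λ·6.1/(1 + λ·7.8) = 4.2/11 = 0.3818.
Rearranging, λ(6.1 − 0.3818×7.8) = 0.3818, so λ = 0.3818/3.122 = 0.1223 per s.

0.122 per s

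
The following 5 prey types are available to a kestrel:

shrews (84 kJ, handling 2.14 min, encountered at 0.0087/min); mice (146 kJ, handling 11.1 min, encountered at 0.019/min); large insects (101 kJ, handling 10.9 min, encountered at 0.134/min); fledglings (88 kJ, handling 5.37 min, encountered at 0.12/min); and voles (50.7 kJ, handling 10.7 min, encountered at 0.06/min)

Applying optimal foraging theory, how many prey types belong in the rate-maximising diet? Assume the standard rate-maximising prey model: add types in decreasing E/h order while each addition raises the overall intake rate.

Profitabilities (E/h, kJ/min): shrews 39.3, fledglings 16.4, mice 13.2, large insects 9.27, voles 4.74. Add prey in this order while the next type's profitability exceeds the intake rate on those already taken.
Rate on top 1: 0.7174. fledglings: 16.4 > 0.7174 → include.
Rate on top 2: 6.789. mice: 13.2 > 6.789 → include.
Rate on top 3: 7.506. large insects: 9.27 > 7.506 → include.
Rate on top 4: 8.277. voles: 4.74 < 8.277 → exclude; stop.
Optimal diet: shrews, fledglings, mice, large insects — 4 of 5 types.

4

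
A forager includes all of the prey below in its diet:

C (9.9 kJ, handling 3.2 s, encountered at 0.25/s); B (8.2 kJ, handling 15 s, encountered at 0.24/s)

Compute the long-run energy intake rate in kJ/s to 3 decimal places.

R = Σλ_iE_i / (1 + Σλ_ih_i)
Numerator: 0.25×9.9 + 0.24×8.2 = 4.443
Denominator: 1 + 0.25×3.2 + 0.24×15 = 5.4
R = 4.443/5.4 = 0.8228 kJ/s

0.823 kJ/s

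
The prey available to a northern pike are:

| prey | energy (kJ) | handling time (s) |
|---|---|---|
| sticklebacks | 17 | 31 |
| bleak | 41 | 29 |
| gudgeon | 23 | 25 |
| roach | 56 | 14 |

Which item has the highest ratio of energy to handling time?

roach

Profitability E/h (kJ/s): sticklebacks = 17/31 = 0.548, bleak = 41/29 = 1.41, gudgeon = 23/25 = 0.92, roach = 56/14 = 4.
Ranked: roach > bleak > gudgeon > sticklebacks.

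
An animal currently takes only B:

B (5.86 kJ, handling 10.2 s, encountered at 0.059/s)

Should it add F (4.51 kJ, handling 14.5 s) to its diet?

Yes

On B alone, R = ΣλE/(1+Σλh) = 0.3457/1.602 = 0.2158 kJ/s.
F: E/h = 4.51/14.5 = 0.311 kJ/s.
0.311 > 0.2158, so adding F raises the average — include it.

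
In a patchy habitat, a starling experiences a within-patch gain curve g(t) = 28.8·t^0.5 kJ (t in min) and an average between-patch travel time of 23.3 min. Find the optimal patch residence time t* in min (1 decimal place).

23.3 min

Maximise g(t)/(T+t): set derivative to zero → g'(t)(T+t) = g(t).
g'(t) = 0.5·28.8·t^-0.5. Setting 0.5·28.8·t^-0.5 = 28.8·t^0.5/(23.3+t) gives 0.5(23.3+t) = t, so 0.50·t = 0.5×23.3.
t* = 0.5×23.3/0.50 = 23.3 min.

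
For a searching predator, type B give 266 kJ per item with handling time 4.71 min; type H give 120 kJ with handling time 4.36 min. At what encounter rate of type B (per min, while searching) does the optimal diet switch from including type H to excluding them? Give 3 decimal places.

0.202 per min

The zero-one rule: include type H iff E₂/h₂ > λE₁/(1+λh₁). Equality gives the switch point.
λE₁h₂ = E₂ + λE₂h₁ ⇒ λ = E₂/(E₁h₂ − E₂h₁) = 120/(1160 − 565.2) = 0.2018 per min.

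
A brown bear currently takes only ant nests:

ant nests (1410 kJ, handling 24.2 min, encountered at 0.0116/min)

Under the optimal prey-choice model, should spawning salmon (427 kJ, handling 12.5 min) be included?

Yes

Current rate: (0.0116×1410)/(1 + 0.0116×24.2) = 12.77 kJ/min.
spawning salmon: E/h = 427/12.5 = 34.16 kJ/min.
Since 34.16 > R, including spawning salmon increases the long-run rate.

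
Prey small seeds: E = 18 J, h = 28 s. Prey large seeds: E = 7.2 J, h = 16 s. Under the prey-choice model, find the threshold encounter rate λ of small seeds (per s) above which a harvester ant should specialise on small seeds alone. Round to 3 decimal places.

Drop large seeds once their profitability E₂/h₂ falls below the rate achievable on small seeds alone: E₂/h₂ = λE₁/(1 + λh₁).
Solve for λ: λE₁h₂ = E₂(1 + λh₁) → λ(E₁h₂ − E₂h₁) = E₂ → λ = E₂/(E₁h₂ − E₂h₁).
λ = 7.2/(18×16 − 7.2×28) = 7.2/86.4 = 0.08333 per s.

0.083 per s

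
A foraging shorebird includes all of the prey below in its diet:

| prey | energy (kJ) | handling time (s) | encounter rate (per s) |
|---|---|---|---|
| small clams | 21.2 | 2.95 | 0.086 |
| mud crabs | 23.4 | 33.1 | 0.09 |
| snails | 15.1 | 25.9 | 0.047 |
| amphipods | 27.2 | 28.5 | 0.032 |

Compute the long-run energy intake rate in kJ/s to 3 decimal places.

R = (0.086×21.2 + 0.09×23.4 + 0.047×15.1 + 0.032×27.2) / (1 + 0.086×2.95 + 0.09×33.1 + 0.047×25.9 + 0.032×28.5) = 5.509/6.362 = 0.866 kJ/s.

0.866 kJ/s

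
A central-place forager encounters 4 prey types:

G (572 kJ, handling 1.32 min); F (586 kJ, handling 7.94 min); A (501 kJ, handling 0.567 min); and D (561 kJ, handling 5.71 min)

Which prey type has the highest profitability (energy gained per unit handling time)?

In descending order of E/h:
A: 501/0.567 = 884 kJ/min
G: 572/1.32 = 433 kJ/min
D: 561/5.71 = 98.2 kJ/min
F: 586/7.94 = 73.8 kJ/min

A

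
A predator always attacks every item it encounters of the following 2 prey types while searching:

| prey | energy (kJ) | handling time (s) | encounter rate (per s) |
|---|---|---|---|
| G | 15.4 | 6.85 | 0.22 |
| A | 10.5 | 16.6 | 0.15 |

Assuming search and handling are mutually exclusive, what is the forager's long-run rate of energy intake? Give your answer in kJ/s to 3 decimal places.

0.993 kJ/s

R = Σλ_iE_i / (1 + Σλ_ih_i)
Numerator: 0.22×15.4 + 0.15×10.5 = 4.963
Denominator: 1 + 0.22×6.85 + 0.15×16.6 = 4.997
R = 4.963/4.997 = 0.9932 kJ/s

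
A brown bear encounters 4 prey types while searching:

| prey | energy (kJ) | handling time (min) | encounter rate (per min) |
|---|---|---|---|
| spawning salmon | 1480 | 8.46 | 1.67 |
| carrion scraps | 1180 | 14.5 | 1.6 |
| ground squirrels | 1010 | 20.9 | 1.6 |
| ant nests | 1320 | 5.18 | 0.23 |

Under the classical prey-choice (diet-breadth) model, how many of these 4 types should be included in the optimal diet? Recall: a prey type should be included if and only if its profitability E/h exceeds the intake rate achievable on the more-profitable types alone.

E/h in descending order: ant nests 255, spawning salmon 175, carrion scraps 81.4, ground squirrels 48.3 kJ/min. The optimal diet is the largest prefix of this list for which every included type satisfies E_i/h_i > R on the types above it.
Rate on top 1: 138.5. spawning salmon: 175 > 138.5 → include.
Rate on top 2: 170.1. carrion scraps: 81.4 < 170.1 → exclude; stop.
Optimal diet: ant nests, spawning salmon — 2 of 4 types.

2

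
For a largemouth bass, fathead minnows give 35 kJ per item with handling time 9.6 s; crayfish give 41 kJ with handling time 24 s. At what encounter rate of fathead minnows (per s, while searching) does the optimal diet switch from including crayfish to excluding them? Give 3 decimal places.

The zero-one rule: include crayfish iff E₂/h₂ > λE₁/(1+λh₁). Equality gives the switch point.
λE₁h₂ = E₂ + λE₂h₁ ⇒ λ = E₂/(E₁h₂ − E₂h₁) = 41/(840 − 393.6) = 0.09185 per s.

0.092 per s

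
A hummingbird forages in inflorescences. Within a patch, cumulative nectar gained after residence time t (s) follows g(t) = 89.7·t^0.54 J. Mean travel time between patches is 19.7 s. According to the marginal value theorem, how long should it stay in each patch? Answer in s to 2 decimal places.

23.13 s

By the marginal value theorem, leave when the instantaneous gain rate g'(t) equals the habitat-wide average g(t)/(T + t).
g'(t) = 0.54·89.7·t^-0.46. Setting 0.54·89.7·t^-0.46 = 89.7·t^0.54/(19.7+t) gives 0.54(19.7+t) = t, so 0.46·t = 0.54×19.7.
t* = 0.54×19.7/0.46 = 23.13 s.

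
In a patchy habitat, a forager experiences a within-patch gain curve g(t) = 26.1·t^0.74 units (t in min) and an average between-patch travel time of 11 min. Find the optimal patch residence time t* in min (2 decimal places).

31.31 min

Optimal t* satisfies g'(t*) = g(t*)/(T + t*).
g'(t) = 0.74·26.1·t^-0.26. Setting 0.74·26.1·t^-0.26 = 26.1·t^0.74/(11+t) gives 0.74(11+t) = t, so 0.26·t = 0.74×11.
t* = 0.74×11/0.26 = 31.31 min.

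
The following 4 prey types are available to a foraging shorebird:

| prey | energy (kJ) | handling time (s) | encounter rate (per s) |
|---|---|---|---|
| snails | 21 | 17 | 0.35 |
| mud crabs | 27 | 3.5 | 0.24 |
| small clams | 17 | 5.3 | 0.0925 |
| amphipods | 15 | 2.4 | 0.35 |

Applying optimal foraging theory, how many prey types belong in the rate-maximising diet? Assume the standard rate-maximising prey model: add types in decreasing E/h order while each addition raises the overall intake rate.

Rank by E/h (kJ/s): mud crabs 7.71, amphipods 6.25, small clams 3.21, snails 1.24. Include each in turn until the next type's E/h falls below the running intake rate.
Rate on top 1: 3.522. amphipods: 6.25 > 3.522 → include.
Rate on top 2: 4.377. small clams: 3.21 < 4.377 → exclude; stop.
Optimal diet: mud crabs, amphipods — 2 of 4 types.

2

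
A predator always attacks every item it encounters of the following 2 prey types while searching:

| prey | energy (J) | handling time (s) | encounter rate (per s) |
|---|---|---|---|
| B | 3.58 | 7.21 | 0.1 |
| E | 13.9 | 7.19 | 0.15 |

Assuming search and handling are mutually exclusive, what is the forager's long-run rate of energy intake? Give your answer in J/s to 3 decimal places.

R = Σλ_iE_i / (1 + Σλ_ih_i)
Numerator: 0.1×3.58 + 0.15×13.9 = 2.443
Denominator: 1 + 0.1×7.21 + 0.15×7.19 = 2.8
R = 2.443/2.8 = 0.8727 J/s

0.873 J/s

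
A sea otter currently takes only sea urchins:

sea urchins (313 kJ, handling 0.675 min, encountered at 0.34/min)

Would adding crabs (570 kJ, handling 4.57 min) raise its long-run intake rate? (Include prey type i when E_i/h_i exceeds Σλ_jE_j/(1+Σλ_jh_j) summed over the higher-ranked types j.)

Yes

Intake rate on the current diet: R = (0.34×313) / (1 + 0.34×0.675) = 106.4/1.23 = 86.56 kJ/min.
Profitability of crabs: 570/4.57 = 124.7 kJ/min.
124.7 > 86.56, so adding crabs raises the average — include it.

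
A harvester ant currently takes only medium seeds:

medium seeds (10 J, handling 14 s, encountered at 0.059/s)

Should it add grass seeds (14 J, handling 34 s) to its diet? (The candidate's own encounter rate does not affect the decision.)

Yes

On medium seeds alone, R = ΣλE/(1+Σλh) = 0.59/1.826 = 0.3231 J/s.
Profitability of grass seeds: 14/34 = 0.4118 J/s.
0.4118 > 0.3231, so adding grass seeds raises the average — include it.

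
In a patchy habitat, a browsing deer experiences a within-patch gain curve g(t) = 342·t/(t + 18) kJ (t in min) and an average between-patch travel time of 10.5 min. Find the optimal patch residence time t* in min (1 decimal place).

Optimal t* satisfies g'(t*) = g(t*)/(T + t*).
g'(t) = 342·18/(t + 18)². Setting 342·18/(t+18)² = 342t/[(t+18)(10.5+t)] gives 18(10.5+t) = t(t+18), so t² = 18×10.5 = 189.
t* = √189 = 13.75 min.

13.7 min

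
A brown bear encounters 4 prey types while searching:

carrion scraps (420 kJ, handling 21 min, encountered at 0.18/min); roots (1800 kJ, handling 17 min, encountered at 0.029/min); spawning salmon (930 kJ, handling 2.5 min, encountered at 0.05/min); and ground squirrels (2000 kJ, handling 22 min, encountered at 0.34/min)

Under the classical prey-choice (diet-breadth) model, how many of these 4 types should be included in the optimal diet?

3

E/h in descending order: spawning salmon 372, roots 106, ground squirrels 90.9, carrion scraps 20 kJ/min. The optimal diet is the largest prefix of this list for which every included type satisfies E_i/h_i > R on the types above it.
Rate on top 1: 41.33. roots: 106 > 41.33 → include.
Rate on top 2: 61. ground squirrels: 90.9 > 61 → include.
Rate on top 3: 85.59. carrion scraps: 20 < 85.59 → exclude; stop.
Optimal diet: spawning salmon, roots, ground squirrels — 3 of 4 types.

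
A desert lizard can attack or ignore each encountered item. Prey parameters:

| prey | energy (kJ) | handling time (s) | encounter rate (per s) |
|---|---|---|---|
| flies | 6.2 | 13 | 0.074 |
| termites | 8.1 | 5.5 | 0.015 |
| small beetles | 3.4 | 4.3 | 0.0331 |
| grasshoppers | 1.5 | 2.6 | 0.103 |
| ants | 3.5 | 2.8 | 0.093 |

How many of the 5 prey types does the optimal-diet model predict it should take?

Profitabilities (E/h, kJ/s): termites 1.47, ants 1.25, small beetles 0.791, grasshoppers 0.577, flies 0.477. Add prey in this order while the next type's profitability exceeds the intake rate on those already taken.
Rate on top 1: 0.1122. ants: 1.25 > 0.1122 → include.
Rate on top 2: 0.3329. small beetles: 0.791 > 0.3329 → include.
Rate on top 3: 0.3767. grasshoppers: 0.577 > 0.3767 → include.
Rate on top 4: 0.4073. flies: 0.477 > 0.4073 → include.
Optimal diet: termites, ants, small beetles, grasshoppers, flies — 5 of 5 types.

5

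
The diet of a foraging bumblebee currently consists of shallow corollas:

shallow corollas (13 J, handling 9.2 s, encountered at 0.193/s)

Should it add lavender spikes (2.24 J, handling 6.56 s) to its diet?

No

On shallow corollas alone, R = ΣλE/(1+Σλh) = 2.509/2.776 = 0.9039 J/s.
Profitability of lavender spikes: 2.24/6.56 = 0.3415 J/s.
0.3415 < 0.9039, so adding lavender spikes would lower the average — exclude it.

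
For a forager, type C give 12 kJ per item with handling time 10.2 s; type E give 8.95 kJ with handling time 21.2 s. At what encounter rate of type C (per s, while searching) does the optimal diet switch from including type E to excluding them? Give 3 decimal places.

The zero-one rule: include type E iff E₂/h₂ > λE₁/(1+λh₁). Equality gives the switch point.
λE₁h₂ = E₂ + λE₂h₁ ⇒ λ = E₂/(E₁h₂ − E₂h₁) = 8.95/(254.4 − 91.29) = 0.05487 per s.

0.055 per s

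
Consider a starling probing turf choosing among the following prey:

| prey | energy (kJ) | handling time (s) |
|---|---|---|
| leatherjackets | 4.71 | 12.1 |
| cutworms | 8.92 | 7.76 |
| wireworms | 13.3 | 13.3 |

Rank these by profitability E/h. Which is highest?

cutworms

Profitability E/h (kJ/s): leatherjackets = 4.71/12.1 = 0.389, cutworms = 8.92/7.76 = 1.15, wireworms = 13.3/13.3 = 1.
Ranked: cutworms > wireworms > leatherjackets.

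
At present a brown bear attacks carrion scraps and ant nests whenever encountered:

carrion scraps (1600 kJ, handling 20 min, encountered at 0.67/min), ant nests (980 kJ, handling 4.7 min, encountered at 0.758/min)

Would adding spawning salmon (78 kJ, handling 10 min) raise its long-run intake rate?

Intake rate on the current diet: R = (0.67×1600 + 0.758×980) / (1 + 0.67×20 + 0.758×4.7) = 1815/17.96 = 101 kJ/min.
Profitability of spawning salmon: 78/10 = 7.8 kJ/min.
Since 7.8 < R, time spent handling spawning salmon is better spent searching.

No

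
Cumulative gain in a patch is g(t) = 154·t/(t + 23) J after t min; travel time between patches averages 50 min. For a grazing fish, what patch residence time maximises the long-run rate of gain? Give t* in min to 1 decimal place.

Maximise g(t)/(T+t): set derivative to zero → g'(t)(T+t) = g(t).
g'(t) = 154·23/(t + 23)². Setting 154·23/(t+23)² = 154t/[(t+23)(50+t)] gives 23(50+t) = t(t+23), so t² = 23×50 = 1150.
t* = √1150 = 33.91 min.

33.9 min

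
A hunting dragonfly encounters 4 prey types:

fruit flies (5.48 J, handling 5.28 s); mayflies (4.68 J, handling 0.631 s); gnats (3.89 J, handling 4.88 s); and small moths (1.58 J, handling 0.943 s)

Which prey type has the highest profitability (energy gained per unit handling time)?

mayflies

In descending order of E/h:
mayflies: 4.68/0.631 = 7.42 J/s
small moths: 1.58/0.943 = 1.68 J/s
fruit flies: 5.48/5.28 = 1.04 J/s
gnats: 3.89/4.88 = 0.797 J/s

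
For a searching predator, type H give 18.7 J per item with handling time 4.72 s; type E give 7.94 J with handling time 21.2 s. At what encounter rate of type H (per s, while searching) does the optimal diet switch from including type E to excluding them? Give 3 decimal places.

The zero-one rule: include type E iff E₂/h₂ > λE₁/(1+λh₁). Equality gives the switch point.
λE₁h₂ = E₂ + λE₂h₁ ⇒ λ = E₂/(E₁h₂ − E₂h₁) = 7.94/(396.4 − 37.48) = 0.02212 per s.

0.022 per s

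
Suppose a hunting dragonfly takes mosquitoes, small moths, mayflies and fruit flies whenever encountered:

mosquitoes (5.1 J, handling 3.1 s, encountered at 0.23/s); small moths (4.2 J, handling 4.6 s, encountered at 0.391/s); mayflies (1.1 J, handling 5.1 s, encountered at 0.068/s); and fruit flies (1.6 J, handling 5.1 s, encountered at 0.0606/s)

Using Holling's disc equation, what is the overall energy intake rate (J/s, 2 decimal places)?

0.72 J/s

R = Σλ_iE_i / (1 + Σλ_ih_i)
Numerator: 0.23×5.1 + 0.391×4.2 + 0.068×1.1 + 0.0606×1.6 = 2.987
Denominator: 1 + 0.23×3.1 + 0.391×4.6 + 0.068×5.1 + 0.0606×5.1 = 4.167
R = 2.987/4.167 = 0.7167 J/s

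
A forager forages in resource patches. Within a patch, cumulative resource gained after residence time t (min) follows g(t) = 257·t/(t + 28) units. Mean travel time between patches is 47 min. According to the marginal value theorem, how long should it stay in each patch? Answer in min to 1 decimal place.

36.3 min

By the marginal value theorem, leave when the instantaneous gain rate g'(t) equals the habitat-wide average g(t)/(T + t).
g'(t) = 257·28/(t + 28)². Setting 257·28/(t+28)² = 257t/[(t+28)(47+t)] gives 28(47+t) = t(t+28), so t² = 28×47 = 1316.
t* = √1316 = 36.28 min.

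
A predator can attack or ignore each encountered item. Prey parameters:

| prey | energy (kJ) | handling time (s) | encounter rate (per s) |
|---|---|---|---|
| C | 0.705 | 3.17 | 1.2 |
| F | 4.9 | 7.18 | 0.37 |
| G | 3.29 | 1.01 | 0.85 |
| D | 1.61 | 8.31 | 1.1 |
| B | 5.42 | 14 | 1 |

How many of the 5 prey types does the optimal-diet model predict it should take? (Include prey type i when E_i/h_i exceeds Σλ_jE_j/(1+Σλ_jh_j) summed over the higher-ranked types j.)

Profitabilities (E/h, kJ/s): G 3.26, F 0.682, B 0.387, C 0.222, D 0.194. Add prey in this order while the next type's profitability exceeds the intake rate on those already taken.
Rate on top 1: 1.505. F: 0.682 < 1.505 → exclude; stop.
Optimal diet: G — 1 of 5 types.

1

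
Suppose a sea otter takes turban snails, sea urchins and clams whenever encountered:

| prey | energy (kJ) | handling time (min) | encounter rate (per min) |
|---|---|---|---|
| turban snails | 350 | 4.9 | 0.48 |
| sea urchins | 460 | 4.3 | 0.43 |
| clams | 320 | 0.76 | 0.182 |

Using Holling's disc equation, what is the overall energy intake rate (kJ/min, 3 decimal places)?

79.418 kJ/min

R = Σλ_iE_i / (1 + Σλ_ih_i)
Numerator: 0.48×350 + 0.43×460 + 0.182×320 = 424
Denominator: 1 + 0.48×4.9 + 0.43×4.3 + 0.182×0.76 = 5.339
R = 424/5.339 = 79.42 kJ/min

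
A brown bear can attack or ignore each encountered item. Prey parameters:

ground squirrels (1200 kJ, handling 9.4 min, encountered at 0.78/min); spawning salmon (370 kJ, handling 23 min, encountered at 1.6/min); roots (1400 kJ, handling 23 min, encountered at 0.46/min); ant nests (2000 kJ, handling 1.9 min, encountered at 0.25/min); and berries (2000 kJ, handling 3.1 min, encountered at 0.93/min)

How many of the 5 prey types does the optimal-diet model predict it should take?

2

E/h in descending order: ant nests 1.05e+03, berries 645, ground squirrels 128, roots 60.9, spawning salmon 16.1 kJ/min. The optimal diet is the largest prefix of this list for which every included type satisfies E_i/h_i > R on the types above it.
Rate on top 1: 339. berries: 645 > 339 → include.
Rate on top 2: 541.5. ground squirrels: 128 < 541.5 → exclude; stop.
Optimal diet: ant nests, berries — 2 of 5 types.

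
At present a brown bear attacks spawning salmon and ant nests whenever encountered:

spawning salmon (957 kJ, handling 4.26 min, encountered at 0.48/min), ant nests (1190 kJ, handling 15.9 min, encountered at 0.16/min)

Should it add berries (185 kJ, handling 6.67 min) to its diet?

Intake rate on the current diet: R = (0.48×957 + 0.16×1190) / (1 + 0.48×4.26 + 0.16×15.9) = 649.8/5.589 = 116.3 kJ/min.
Profitability of berries: 185/6.67 = 27.74 kJ/min.
Since 27.74 < R, time spent handling berries is better spent searching.

No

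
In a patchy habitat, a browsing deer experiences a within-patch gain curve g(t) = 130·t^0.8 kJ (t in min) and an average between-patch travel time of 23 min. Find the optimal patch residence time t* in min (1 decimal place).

92.0 min

By the marginal value theorem, leave when the instantaneous gain rate g'(t) equals the habitat-wide average g(t)/(T + t).
g'(t) = 0.8·130·t^-0.2. Setting 0.8·130·t^-0.2 = 130·t^0.8/(23+t) gives 0.8(23+t) = t, so 0.20·t = 0.8×23.
t* = 0.8×23/0.20 = 92 min.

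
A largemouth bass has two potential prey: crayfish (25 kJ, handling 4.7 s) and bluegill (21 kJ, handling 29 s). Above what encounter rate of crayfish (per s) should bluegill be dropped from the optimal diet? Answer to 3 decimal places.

0.034 per s

The zero-one rule: include bluegill iff E₂/h₂ > λE₁/(1+λh₁). Equality gives the switch point.
λE₁h₂ = E₂ + λE₂h₁ ⇒ λ = E₂/(E₁h₂ − E₂h₁) = 21/(725 − 98.7) = 0.03353 per s.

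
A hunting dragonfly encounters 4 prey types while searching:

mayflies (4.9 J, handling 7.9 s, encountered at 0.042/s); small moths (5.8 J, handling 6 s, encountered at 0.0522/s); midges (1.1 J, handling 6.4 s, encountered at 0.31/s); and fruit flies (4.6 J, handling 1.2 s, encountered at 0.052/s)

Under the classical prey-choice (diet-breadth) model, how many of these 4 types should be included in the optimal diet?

Profitabilities (E/h, J/s): fruit flies 3.83, small moths 0.967, mayflies 0.62, midges 0.172. Add prey in this order while the next type's profitability exceeds the intake rate on those already taken.
Rate on top 1: 0.2252. small moths: 0.967 > 0.2252 → include.
Rate on top 2: 0.394. mayflies: 0.62 > 0.394 → include.
Rate on top 3: 0.438. midges: 0.172 < 0.438 → exclude; stop.
Optimal diet: fruit flies, small moths, mayflies — 3 of 4 types.

3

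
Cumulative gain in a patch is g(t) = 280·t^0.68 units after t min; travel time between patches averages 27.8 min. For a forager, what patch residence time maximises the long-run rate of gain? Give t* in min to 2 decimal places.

Maximise g(t)/(T+t): set derivative to zero → g'(t)(T+t) = g(t).
g'(t) = 0.68·280·t^-0.32. Setting 0.68·280·t^-0.32 = 280·t^0.68/(27.8+t) gives 0.68(27.8+t) = t, so 0.32·t = 0.68×27.8.
t* = 0.68×27.8/0.32 = 59.08 min.

59.08 min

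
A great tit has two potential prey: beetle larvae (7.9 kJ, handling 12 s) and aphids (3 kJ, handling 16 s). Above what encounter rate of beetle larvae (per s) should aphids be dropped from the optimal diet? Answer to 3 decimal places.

0.033 per s

Drop aphids once their profitability E₂/h₂ falls below the rate achievable on beetle larvae alone: E₂/h₂ = λE₁/(1 + λh₁).
Solve for λ: λE₁h₂ = E₂(1 + λh₁) → λ(E₁h₂ − E₂h₁) = E₂ → λ = E₂/(E₁h₂ − E₂h₁).
λ = 3/(7.9×16 − 3×12) = 3/90.4 = 0.03319 per s.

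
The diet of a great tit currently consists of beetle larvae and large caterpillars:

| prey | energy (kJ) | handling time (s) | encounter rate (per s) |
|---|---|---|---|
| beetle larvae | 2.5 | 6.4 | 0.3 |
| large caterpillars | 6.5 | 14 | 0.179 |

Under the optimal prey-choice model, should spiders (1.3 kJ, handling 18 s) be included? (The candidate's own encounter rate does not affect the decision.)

No

On beetle larvae and large caterpillars alone, R = ΣλE/(1+Σλh) = 1.913/5.426 = 0.3527 kJ/s.
spiders: E/h = 1.3/18 = 0.07222 kJ/s.
0.07222 < 0.3527, so adding spiders would lower the average — exclude it.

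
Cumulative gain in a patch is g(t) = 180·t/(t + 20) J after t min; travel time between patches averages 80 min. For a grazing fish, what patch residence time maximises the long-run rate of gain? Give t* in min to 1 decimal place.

40.0 min

Maximise g(t)/(T+t): set derivative to zero → g'(t)(T+t) = g(t).
g'(t) = 180·20/(t + 20)². Setting 180·20/(t+20)² = 180t/[(t+20)(80+t)] gives 20(80+t) = t(t+20), so t² = 20×80 = 1600.
t* = √1600 = 40 min.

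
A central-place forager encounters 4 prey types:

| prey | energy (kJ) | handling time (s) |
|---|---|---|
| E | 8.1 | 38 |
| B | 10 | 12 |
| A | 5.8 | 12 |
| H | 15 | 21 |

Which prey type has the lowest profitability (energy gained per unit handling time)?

Profitability E/h (kJ/s): E = 8.1/38 = 0.213, B = 10/12 = 0.833, A = 5.8/12 = 0.483, H = 15/21 = 0.714.
Ranked: B > H > A > E.

E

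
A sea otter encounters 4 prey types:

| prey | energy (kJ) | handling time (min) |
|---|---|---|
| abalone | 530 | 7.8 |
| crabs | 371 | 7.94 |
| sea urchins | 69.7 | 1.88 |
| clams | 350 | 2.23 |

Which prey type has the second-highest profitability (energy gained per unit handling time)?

Profitability E/h (kJ/min): abalone = 530/7.8 = 67.9, crabs = 371/7.94 = 46.7, sea urchins = 69.7/1.88 = 37.1, clams = 350/2.23 = 157.
Ranked: clams > abalone > crabs > sea urchins.

abalone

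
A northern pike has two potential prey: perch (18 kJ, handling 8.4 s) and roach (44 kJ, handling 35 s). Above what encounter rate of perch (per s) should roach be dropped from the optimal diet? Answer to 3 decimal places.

The zero-one rule: include roach iff E₂/h₂ > λE₁/(1+λh₁). Equality gives the switch point.
λE₁h₂ = E₂ + λE₂h₁ ⇒ λ = E₂/(E₁h₂ − E₂h₁) = 44/(630 − 369.6) = 0.169 per s.

0.169 per s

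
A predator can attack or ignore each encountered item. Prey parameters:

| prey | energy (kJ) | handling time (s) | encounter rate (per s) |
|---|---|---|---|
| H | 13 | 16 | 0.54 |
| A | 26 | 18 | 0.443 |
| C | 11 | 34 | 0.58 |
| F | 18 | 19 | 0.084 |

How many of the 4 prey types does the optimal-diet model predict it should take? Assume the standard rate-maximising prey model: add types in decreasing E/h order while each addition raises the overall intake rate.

Rank by E/h (kJ/s): A 1.44, F 0.947, H 0.812, C 0.324. Include each in turn until the next type's E/h falls below the running intake rate.
Rate on top 1: 1.283. F: 0.947 < 1.283 → exclude; stop.
Optimal diet: A — 1 of 4 types.

1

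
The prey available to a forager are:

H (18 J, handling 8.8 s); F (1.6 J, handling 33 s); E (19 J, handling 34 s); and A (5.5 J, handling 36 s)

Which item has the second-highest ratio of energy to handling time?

In descending order of E/h:
H: 18/8.8 = 2.05 J/s
E: 19/34 = 0.559 J/s
A: 5.5/36 = 0.153 J/s
F: 1.6/33 = 0.0485 J/s

E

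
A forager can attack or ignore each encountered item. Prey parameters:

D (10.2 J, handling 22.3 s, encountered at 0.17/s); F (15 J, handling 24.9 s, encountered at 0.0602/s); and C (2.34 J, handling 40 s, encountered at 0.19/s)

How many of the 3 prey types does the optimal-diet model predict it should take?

Profitabilities (E/h, J/s): F 0.602, D 0.457, C 0.0585. Add prey in this order while the next type's profitability exceeds the intake rate on those already taken.
Rate on top 1: 0.3613. D: 0.457 > 0.3613 → include.
Rate on top 2: 0.4192. C: 0.0585 < 0.4192 → exclude; stop.
Optimal diet: F, D — 2 of 3 types.

2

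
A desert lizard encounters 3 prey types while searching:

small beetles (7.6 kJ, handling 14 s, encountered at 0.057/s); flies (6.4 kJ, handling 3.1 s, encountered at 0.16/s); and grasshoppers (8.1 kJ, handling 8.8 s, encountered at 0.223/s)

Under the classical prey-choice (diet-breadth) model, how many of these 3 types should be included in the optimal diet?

Rank by E/h (kJ/s): flies 2.06, grasshoppers 0.92, small beetles 0.543. Include each in turn until the next type's E/h falls below the running intake rate.
Rate on top 1: 0.6845. grasshoppers: 0.92 > 0.6845 → include.
Rate on top 2: 0.8184. small beetles: 0.543 < 0.8184 → exclude; stop.
Optimal diet: flies, grasshoppers — 2 of 3 types.

2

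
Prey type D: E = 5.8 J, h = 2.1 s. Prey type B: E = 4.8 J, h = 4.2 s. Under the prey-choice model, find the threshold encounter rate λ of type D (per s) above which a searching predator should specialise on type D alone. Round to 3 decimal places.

0.336 per s

The zero-one rule: include type B iff E₂/h₂ > λE₁/(1+λh₁). Equality gives the switch point.
λE₁h₂ = E₂ + λE₂h₁ ⇒ λ = E₂/(E₁h₂ − E₂h₁) = 4.8/(24.36 − 10.08) = 0.3361 per s.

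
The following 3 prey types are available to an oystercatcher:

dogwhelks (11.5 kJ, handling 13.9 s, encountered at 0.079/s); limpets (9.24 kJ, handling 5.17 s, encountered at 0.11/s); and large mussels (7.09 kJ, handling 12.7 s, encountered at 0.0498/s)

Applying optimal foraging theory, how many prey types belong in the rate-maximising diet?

2

Profitabilities (E/h, kJ/s): limpets 1.79, dogwhelks 0.827, large mussels 0.558. Add prey in this order while the next type's profitability exceeds the intake rate on those already taken.
Rate on top 1: 0.6479. dogwhelks: 0.827 > 0.6479 → include.
Rate on top 2: 0.7218. large mussels: 0.558 < 0.7218 → exclude; stop.
Optimal diet: limpets, dogwhelks — 2 of 3 types.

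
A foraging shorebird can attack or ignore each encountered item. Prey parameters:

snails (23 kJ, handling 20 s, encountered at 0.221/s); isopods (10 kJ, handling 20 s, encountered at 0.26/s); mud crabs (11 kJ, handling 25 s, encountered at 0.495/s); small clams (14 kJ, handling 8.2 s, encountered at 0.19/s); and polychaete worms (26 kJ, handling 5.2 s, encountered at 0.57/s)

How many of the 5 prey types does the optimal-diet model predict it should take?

E/h in descending order: polychaete worms 5, small clams 1.71, snails 1.15, isopods 0.5, mud crabs 0.44 kJ/s. The optimal diet is the largest prefix of this list for which every included type satisfies E_i/h_i > R on the types above it.
Rate on top 1: 3.739. small clams: 1.71 < 3.739 → exclude; stop.
Optimal diet: polychaete worms — 1 of 5 types.

1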